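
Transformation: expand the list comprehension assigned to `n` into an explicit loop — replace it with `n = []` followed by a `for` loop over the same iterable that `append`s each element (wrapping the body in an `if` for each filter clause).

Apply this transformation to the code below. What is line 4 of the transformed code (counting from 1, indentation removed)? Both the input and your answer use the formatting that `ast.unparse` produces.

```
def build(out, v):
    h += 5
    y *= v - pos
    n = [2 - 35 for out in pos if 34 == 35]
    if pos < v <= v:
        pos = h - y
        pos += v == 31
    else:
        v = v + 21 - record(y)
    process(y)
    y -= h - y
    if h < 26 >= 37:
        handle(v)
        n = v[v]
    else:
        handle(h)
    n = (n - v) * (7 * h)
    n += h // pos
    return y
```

Transformed code:
def build(out, v):
    h += 5
    y *= v - pos
    n = []
    for out in pos:
        if 34 == 35:
            n.append(2 - 35)
    if pos < v <= v:
        pos = h - y
        pos += v == 31
    else:
        v = v + 21 - record(y)
    process(y)
    y -= h - y
    if h < 26 >= 37:
        handle(v)
        n = v[v]
    else:
        handle(h)
    n = (n - v) * (7 * h)
    n += h // pos
    return y

n = []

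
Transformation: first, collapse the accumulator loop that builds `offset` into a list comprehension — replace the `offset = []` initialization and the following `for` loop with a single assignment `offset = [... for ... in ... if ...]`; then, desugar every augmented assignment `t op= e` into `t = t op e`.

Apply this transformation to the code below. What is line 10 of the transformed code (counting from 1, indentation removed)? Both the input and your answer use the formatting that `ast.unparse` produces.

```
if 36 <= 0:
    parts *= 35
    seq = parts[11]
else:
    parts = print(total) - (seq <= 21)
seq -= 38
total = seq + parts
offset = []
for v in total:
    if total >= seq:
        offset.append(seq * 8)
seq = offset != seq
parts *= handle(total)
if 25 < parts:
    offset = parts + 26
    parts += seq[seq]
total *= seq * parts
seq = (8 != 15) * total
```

Transformed code:
if 36 <= 0:
    parts = parts * 35
    seq = parts[11]
else:
    parts = print(total) - (seq <= 21)
seq = seq - 38
total = seq + parts
offset = [seq * 8 for v in total if total >= seq]
seq = offset != seq
parts = parts * handle(total)
if 25 < parts:
    offset = parts + 26
    parts = parts + seq[seq]
total = total * (seq * parts)
seq = (8 != 15) * total

parts = parts * handle(total)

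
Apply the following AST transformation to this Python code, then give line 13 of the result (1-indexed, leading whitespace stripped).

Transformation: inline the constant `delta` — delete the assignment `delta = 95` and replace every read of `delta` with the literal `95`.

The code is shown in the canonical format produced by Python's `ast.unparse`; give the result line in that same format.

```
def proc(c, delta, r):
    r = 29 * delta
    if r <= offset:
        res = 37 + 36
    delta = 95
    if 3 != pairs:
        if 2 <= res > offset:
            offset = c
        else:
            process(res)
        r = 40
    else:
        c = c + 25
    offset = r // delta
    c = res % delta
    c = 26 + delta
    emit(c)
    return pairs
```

offset = r // 95

Transformed code:
def proc(c, delta, r):
    r = 29 * 95
    if r <= offset:
        res = 37 + 36
    if 3 != pairs:
        if 2 <= res > offset:
            offset = c
        else:
            process(res)
        r = 40
    else:
        c = c + 25
    offset = r // 95
    c = res % 95
    c = 26 + 95
    emit(c)
    return pairs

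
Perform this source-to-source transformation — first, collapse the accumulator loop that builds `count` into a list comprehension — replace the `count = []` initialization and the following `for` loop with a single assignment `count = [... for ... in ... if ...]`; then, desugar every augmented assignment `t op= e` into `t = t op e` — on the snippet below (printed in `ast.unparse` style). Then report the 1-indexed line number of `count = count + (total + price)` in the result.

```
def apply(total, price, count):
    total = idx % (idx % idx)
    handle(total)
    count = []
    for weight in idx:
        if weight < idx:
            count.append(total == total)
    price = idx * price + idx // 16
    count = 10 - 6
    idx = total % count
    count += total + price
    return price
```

Transformed code:
def apply(total, price, count):
    total = idx % (idx % idx)
    handle(total)
    count = [total == total for weight in idx if weight < idx]
    price = idx * price + idx // 16
    count = 10 - 6
    idx = total % count
    count = count + (total + price)
    return price

8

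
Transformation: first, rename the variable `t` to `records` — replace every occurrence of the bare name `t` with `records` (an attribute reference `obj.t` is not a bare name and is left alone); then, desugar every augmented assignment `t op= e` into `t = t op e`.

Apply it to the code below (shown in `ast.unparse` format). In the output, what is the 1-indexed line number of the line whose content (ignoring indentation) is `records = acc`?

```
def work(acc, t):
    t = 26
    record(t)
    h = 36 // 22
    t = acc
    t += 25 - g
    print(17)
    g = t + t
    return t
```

5

Transformed code:
def work(acc, records):
    records = 26
    record(records)
    h = 36 // 22
    records = acc
    records = records + (25 - g)
    print(17)
    g = records + records
    return records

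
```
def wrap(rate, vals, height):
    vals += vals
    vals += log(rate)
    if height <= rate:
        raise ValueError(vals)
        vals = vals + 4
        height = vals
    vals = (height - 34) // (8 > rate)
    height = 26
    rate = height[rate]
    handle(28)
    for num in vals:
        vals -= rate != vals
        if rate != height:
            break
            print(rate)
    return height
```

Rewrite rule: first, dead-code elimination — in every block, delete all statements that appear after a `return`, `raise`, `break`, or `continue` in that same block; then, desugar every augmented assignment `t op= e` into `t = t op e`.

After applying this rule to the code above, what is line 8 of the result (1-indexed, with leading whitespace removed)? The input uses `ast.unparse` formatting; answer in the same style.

Transformed code:
def wrap(rate, vals, height):
    vals = vals + vals
    vals = vals + log(rate)
    if height <= rate:
        raise ValueError(vals)
    vals = (height - 34) // (8 > rate)
    height = 26
    rate = height[rate]
    handle(28)
    for num in vals:
        vals = vals - (rate != vals)
        if rate != height:
            break
    return height

rate = height[rate]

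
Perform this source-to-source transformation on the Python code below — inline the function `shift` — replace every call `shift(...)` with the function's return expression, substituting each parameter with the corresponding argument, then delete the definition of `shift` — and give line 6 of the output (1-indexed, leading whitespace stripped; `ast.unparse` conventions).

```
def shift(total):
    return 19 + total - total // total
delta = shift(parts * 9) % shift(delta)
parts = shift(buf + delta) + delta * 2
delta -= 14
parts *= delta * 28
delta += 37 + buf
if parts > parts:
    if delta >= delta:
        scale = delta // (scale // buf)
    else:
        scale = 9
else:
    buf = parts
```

if parts > parts:

Transformed code:
delta = (19 + parts * 9 - parts * 9 // (parts * 9)) % (19 + delta - delta // delta)
parts = 19 + (buf + delta) - (buf + delta) // (buf + delta) + delta * 2
delta -= 14
parts *= delta * 28
delta += 37 + buf
if parts > parts:
    if delta >= delta:
        scale = delta // (scale // buf)
    else:
        scale = 9
else:
    buf = parts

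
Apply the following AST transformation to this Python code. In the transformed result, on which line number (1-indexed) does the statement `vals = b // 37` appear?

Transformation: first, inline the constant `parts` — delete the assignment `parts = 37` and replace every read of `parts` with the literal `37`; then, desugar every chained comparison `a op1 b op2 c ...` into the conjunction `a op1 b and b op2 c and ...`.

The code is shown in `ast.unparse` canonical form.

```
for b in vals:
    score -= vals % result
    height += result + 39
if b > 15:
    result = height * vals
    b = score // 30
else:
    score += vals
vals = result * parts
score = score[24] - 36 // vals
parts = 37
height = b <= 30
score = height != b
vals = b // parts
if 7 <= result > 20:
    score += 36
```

13

Transformed code:
for b in vals:
    score -= vals % result
    height += result + 39
if b > 15:
    result = height * vals
    b = score // 30
else:
    score += vals
vals = result * 37
score = score[24] - 36 // vals
height = b <= 30
score = height != b
vals = b // 37
if 7 <= result and result > 20:
    score += 36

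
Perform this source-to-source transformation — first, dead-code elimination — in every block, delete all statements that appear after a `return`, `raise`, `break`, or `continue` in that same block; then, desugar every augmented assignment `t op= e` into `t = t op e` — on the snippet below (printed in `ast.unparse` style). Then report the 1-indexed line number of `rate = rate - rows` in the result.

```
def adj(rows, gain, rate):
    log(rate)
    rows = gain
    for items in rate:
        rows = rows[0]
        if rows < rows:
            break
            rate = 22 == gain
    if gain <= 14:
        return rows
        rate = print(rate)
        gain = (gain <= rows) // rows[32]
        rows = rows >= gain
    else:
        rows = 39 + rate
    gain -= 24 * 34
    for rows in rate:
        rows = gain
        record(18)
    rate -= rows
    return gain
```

Transformed code:
def adj(rows, gain, rate):
    log(rate)
    rows = gain
    for items in rate:
        rows = rows[0]
        if rows < rows:
            break
    if gain <= 14:
        return rows
    else:
        rows = 39 + rate
    gain = gain - 24 * 34
    for rows in rate:
        rows = gain
        record(18)
    rate = rate - rows
    return gain

16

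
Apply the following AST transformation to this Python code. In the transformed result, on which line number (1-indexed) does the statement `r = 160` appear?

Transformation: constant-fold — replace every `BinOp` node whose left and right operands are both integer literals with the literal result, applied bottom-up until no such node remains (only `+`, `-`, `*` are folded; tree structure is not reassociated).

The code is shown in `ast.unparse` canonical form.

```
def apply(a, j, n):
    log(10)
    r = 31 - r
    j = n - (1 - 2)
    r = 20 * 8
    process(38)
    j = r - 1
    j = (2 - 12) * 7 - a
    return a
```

Transformed code:
def apply(a, j, n):
    log(10)
    r = 31 - r
    j = n - -1
    r = 160
    process(38)
    j = r - 1
    j = -70 - a
    return a

5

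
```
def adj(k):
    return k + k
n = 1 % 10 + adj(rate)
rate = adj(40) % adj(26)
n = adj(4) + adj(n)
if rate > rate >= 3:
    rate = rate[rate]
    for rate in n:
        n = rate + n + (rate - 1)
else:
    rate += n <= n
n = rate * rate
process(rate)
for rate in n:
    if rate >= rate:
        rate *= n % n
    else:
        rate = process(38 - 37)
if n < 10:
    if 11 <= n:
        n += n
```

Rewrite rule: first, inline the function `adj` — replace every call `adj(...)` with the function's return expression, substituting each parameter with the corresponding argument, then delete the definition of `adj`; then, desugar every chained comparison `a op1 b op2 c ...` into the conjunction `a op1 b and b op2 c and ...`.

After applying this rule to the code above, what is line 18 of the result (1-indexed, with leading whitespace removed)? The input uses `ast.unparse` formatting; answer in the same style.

Transformed code:
n = 1 % 10 + (rate + rate)
rate = (40 + 40) % (26 + 26)
n = 4 + 4 + (n + n)
if rate > rate and rate >= 3:
    rate = rate[rate]
    for rate in n:
        n = rate + n + (rate - 1)
else:
    rate += n <= n
n = rate * rate
process(rate)
for rate in n:
    if rate >= rate:
        rate *= n % n
    else:
        rate = process(38 - 37)
if n < 10:
    if 11 <= n:
        n += n

if 11 <= n:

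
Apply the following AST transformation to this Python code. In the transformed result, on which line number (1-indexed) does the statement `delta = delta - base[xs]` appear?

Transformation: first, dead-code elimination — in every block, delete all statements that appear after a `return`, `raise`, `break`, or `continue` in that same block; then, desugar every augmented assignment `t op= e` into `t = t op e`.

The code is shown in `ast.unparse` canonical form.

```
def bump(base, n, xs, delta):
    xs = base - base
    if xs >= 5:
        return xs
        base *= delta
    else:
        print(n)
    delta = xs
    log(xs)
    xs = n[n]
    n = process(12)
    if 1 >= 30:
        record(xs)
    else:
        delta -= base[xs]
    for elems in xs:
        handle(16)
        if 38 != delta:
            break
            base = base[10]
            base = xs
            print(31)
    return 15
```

Transformed code:
def bump(base, n, xs, delta):
    xs = base - base
    if xs >= 5:
        return xs
    else:
        print(n)
    delta = xs
    log(xs)
    xs = n[n]
    n = process(12)
    if 1 >= 30:
        record(xs)
    else:
        delta = delta - base[xs]
    for elems in xs:
        handle(16)
        if 38 != delta:
            break
    return 15

14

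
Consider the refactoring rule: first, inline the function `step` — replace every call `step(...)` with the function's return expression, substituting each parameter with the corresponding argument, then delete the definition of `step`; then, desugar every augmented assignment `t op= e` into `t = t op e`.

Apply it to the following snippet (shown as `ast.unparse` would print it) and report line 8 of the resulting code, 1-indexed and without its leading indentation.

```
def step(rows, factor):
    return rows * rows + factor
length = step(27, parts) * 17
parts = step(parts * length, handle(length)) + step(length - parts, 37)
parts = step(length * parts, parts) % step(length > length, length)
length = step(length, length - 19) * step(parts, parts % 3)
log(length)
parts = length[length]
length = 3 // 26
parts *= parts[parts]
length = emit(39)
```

Transformed code:
length = (27 * 27 + parts) * 17
parts = parts * length * (parts * length) + handle(length) + ((length - parts) * (length - parts) + 37)
parts = (length * parts * (length * parts) + parts) % ((length > length) * (length > length) + length)
length = (length * length + (length - 19)) * (parts * parts + parts % 3)
log(length)
parts = length[length]
length = 3 // 26
parts = parts * parts[parts]
length = emit(39)

parts = parts * parts[parts]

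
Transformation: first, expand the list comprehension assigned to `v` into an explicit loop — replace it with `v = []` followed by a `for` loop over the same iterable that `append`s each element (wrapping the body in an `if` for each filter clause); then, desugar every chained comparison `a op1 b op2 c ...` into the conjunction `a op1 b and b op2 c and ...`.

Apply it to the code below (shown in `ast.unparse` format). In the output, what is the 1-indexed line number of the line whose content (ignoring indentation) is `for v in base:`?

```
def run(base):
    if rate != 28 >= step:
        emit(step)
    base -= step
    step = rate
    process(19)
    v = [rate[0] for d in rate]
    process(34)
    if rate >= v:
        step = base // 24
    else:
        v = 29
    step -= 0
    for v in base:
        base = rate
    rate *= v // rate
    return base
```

Transformed code:
def run(base):
    if rate != 28 and 28 >= step:
        emit(step)
    base -= step
    step = rate
    process(19)
    v = []
    for d in rate:
        v.append(rate[0])
    process(34)
    if rate >= v:
        step = base // 24
    else:
        v = 29
    step -= 0
    for v in base:
        base = rate
    rate *= v // rate
    return base

16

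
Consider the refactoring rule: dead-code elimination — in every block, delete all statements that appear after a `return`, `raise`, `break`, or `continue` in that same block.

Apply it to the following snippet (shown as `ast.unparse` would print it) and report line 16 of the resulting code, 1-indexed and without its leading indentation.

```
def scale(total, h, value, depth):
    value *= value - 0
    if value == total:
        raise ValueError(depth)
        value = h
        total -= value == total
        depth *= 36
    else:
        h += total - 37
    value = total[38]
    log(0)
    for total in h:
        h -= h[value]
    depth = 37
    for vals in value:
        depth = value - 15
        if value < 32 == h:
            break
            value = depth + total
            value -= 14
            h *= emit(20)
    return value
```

Transformed code:
def scale(total, h, value, depth):
    value *= value - 0
    if value == total:
        raise ValueError(depth)
    else:
        h += total - 37
    value = total[38]
    log(0)
    for total in h:
        h -= h[value]
    depth = 37
    for vals in value:
        depth = value - 15
        if value < 32 == h:
            break
    return value

return value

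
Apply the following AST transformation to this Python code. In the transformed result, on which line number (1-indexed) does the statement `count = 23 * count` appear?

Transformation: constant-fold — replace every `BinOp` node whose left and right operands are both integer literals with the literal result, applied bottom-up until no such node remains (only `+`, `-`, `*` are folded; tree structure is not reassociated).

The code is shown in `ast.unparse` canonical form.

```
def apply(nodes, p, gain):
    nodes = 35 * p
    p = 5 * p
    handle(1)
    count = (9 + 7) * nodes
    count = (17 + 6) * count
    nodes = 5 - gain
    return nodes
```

Transformed code:
def apply(nodes, p, gain):
    nodes = 35 * p
    p = 5 * p
    handle(1)
    count = 16 * nodes
    count = 23 * count
    nodes = 5 - gain
    return nodes

6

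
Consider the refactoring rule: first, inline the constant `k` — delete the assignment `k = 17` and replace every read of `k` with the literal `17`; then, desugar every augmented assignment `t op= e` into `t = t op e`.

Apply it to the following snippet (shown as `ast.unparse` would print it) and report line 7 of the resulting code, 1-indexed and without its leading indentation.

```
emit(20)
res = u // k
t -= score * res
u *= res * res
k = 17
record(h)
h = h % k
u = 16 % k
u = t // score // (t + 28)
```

Transformed code:
emit(20)
res = u // 17
t = t - score * res
u = u * (res * res)
record(h)
h = h % 17
u = 16 % 17
u = t // score // (t + 28)

u = 16 % 17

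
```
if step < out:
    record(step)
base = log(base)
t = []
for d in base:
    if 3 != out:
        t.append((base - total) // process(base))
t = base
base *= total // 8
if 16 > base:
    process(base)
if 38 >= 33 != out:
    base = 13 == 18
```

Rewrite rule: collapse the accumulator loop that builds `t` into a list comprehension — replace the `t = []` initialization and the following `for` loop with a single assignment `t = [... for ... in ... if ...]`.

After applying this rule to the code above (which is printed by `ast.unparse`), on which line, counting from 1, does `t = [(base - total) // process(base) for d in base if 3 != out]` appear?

4

Transformed code:
if step < out:
    record(step)
base = log(base)
t = [(base - total) // process(base) for d in base if 3 != out]
t = base
base *= total // 8
if 16 > base:
    process(base)
if 38 >= 33 != out:
    base = 13 == 18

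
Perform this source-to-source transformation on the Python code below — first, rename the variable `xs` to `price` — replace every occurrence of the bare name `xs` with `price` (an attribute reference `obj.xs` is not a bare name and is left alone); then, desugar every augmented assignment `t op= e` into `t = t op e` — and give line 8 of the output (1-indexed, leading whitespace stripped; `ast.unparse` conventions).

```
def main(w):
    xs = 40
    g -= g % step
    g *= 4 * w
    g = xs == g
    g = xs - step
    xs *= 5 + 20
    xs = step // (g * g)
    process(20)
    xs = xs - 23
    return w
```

price = step // (g * g)

Transformed code:
def main(w):
    price = 40
    g = g - g % step
    g = g * (4 * w)
    g = price == g
    g = price - step
    price = price * (5 + 20)
    price = step // (g * g)
    process(20)
    price = price - 23
    return w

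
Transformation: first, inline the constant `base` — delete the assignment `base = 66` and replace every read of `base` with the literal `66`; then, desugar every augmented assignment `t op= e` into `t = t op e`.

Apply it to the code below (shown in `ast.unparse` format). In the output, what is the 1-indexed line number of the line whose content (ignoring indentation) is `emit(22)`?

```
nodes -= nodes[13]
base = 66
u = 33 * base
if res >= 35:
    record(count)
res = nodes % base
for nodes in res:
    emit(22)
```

7

Transformed code:
nodes = nodes - nodes[13]
u = 33 * 66
if res >= 35:
    record(count)
res = nodes % 66
for nodes in res:
    emit(22)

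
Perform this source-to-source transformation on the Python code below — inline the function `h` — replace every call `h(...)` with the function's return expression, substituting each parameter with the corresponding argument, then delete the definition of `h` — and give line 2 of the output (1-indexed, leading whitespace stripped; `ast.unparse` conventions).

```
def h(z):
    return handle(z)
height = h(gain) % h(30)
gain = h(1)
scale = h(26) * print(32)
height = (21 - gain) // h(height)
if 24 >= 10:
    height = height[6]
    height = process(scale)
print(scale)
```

gain = handle(1)

Transformed code:
height = handle(gain) % handle(30)
gain = handle(1)
scale = handle(26) * print(32)
height = (21 - gain) // handle(height)
if 24 >= 10:
    height = height[6]
    height = process(scale)
print(scale)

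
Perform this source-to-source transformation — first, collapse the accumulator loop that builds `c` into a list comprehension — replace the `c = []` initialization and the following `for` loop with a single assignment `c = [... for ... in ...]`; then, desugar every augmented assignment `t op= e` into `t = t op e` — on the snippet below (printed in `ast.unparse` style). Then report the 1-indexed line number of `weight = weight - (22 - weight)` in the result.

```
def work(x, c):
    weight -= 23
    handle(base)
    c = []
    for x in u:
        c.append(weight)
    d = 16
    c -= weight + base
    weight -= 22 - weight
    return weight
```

Transformed code:
def work(x, c):
    weight = weight - 23
    handle(base)
    c = [weight for x in u]
    d = 16
    c = c - (weight + base)
    weight = weight - (22 - weight)
    return weight

7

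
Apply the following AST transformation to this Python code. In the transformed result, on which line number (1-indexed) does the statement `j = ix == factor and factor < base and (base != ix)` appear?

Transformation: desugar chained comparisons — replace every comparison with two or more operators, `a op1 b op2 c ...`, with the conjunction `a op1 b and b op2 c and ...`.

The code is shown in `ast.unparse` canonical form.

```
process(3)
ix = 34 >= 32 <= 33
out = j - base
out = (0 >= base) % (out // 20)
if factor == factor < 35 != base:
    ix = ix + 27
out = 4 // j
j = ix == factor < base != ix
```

8

Transformed code:
process(3)
ix = 34 >= 32 and 32 <= 33
out = j - base
out = (0 >= base) % (out // 20)
if factor == factor and factor < 35 and (35 != base):
    ix = ix + 27
out = 4 // j
j = ix == factor and factor < base and (base != ix)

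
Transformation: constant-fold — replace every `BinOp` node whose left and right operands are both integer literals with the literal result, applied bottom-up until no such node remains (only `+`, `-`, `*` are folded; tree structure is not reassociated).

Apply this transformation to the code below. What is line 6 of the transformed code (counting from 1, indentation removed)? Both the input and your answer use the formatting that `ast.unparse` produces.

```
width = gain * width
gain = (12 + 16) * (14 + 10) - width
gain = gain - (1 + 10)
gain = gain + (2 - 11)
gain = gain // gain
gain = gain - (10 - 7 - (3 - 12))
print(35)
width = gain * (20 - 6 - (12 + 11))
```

Transformed code:
width = gain * width
gain = 672 - width
gain = gain - 11
gain = gain + -9
gain = gain // gain
gain = gain - 12
print(35)
width = gain * -9

gain = gain - 12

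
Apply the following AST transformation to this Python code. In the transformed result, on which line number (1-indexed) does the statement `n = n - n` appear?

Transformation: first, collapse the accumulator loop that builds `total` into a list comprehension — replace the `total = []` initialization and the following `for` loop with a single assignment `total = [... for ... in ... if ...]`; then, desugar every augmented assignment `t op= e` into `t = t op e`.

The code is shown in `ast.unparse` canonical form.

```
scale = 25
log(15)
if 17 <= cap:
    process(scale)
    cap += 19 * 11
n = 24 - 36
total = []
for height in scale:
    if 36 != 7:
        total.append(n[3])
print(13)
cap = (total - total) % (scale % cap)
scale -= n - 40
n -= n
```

11

Transformed code:
scale = 25
log(15)
if 17 <= cap:
    process(scale)
    cap = cap + 19 * 11
n = 24 - 36
total = [n[3] for height in scale if 36 != 7]
print(13)
cap = (total - total) % (scale % cap)
scale = scale - (n - 40)
n = n - n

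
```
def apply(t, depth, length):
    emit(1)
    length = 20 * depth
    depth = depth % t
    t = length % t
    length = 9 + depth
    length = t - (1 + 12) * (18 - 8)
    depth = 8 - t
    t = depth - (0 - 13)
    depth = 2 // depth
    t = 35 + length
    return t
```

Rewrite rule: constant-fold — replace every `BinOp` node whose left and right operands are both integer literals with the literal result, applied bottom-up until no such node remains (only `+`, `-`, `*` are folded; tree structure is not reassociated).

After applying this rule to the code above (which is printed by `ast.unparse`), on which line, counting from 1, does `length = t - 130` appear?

7

Transformed code:
def apply(t, depth, length):
    emit(1)
    length = 20 * depth
    depth = depth % t
    t = length % t
    length = 9 + depth
    length = t - 130
    depth = 8 - t
    t = depth - -13
    depth = 2 // depth
    t = 35 + length
    return t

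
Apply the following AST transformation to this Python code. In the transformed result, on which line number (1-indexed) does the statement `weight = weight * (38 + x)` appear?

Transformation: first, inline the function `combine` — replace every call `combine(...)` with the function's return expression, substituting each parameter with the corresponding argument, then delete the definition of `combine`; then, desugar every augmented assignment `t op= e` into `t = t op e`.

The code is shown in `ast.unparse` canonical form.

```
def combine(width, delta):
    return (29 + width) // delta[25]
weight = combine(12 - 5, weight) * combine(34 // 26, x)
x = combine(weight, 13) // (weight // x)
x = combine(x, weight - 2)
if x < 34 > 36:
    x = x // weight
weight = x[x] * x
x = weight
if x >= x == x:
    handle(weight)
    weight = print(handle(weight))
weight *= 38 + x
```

11

Transformed code:
weight = (29 + (12 - 5)) // weight[25] * ((29 + 34 // 26) // x[25])
x = (29 + weight) // 13[25] // (weight // x)
x = (29 + x) // (weight - 2)[25]
if x < 34 > 36:
    x = x // weight
weight = x[x] * x
x = weight
if x >= x == x:
    handle(weight)
    weight = print(handle(weight))
weight = weight * (38 + x)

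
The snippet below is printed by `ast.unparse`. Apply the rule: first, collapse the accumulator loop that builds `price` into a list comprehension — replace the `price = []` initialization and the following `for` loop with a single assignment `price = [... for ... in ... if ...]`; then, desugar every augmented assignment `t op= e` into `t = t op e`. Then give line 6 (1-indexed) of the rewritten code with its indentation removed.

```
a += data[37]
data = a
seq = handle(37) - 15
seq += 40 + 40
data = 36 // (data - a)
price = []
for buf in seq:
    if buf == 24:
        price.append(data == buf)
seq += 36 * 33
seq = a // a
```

Transformed code:
a = a + data[37]
data = a
seq = handle(37) - 15
seq = seq + (40 + 40)
data = 36 // (data - a)
price = [data == buf for buf in seq if buf == 24]
seq = seq + 36 * 33
seq = a // a

price = [data == buf for buf in seq if buf == 24]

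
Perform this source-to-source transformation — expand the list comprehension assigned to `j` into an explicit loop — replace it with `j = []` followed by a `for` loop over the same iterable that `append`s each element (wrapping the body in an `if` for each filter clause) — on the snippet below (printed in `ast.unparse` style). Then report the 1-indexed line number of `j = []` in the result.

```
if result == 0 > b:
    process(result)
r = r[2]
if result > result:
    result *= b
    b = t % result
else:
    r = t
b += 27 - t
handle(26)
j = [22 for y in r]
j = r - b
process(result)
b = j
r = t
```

11

Transformed code:
if result == 0 > b:
    process(result)
r = r[2]
if result > result:
    result *= b
    b = t % result
else:
    r = t
b += 27 - t
handle(26)
j = []
for y in r:
    j.append(22)
j = r - b
process(result)
b = j
r = t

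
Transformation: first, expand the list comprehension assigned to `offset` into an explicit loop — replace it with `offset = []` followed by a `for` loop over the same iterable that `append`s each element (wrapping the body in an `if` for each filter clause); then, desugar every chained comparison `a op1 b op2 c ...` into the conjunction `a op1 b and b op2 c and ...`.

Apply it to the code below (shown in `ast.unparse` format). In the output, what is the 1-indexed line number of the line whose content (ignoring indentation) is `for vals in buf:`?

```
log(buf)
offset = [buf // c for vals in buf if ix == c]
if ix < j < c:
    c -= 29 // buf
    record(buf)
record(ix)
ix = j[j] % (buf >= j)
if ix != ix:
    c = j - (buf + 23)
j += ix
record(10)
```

3

Transformed code:
log(buf)
offset = []
for vals in buf:
    if ix == c:
        offset.append(buf // c)
if ix < j and j < c:
    c -= 29 // buf
    record(buf)
record(ix)
ix = j[j] % (buf >= j)
if ix != ix:
    c = j - (buf + 23)
j += ix
record(10)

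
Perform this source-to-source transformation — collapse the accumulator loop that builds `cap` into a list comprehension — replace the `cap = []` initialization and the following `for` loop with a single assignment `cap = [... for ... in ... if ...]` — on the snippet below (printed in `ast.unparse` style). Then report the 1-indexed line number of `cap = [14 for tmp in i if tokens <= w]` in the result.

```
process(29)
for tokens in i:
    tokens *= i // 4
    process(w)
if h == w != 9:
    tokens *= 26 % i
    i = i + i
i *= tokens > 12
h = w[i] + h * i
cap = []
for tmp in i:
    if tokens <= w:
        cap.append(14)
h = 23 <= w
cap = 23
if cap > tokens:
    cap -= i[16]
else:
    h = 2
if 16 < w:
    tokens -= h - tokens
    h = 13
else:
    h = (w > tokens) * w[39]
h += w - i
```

10

Transformed code:
process(29)
for tokens in i:
    tokens *= i // 4
    process(w)
if h == w != 9:
    tokens *= 26 % i
    i = i + i
i *= tokens > 12
h = w[i] + h * i
cap = [14 for tmp in i if tokens <= w]
h = 23 <= w
cap = 23
if cap > tokens:
    cap -= i[16]
else:
    h = 2
if 16 < w:
    tokens -= h - tokens
    h = 13
else:
    h = (w > tokens) * w[39]
h += w - i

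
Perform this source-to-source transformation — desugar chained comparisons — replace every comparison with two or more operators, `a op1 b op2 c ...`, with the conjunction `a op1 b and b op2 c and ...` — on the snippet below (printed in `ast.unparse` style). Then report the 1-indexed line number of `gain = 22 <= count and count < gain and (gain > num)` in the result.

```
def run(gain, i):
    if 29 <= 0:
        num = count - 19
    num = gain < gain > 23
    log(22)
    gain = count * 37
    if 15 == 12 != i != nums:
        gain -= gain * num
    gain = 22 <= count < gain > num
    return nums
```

Transformed code:
def run(gain, i):
    if 29 <= 0:
        num = count - 19
    num = gain < gain and gain > 23
    log(22)
    gain = count * 37
    if 15 == 12 and 12 != i and (i != nums):
        gain -= gain * num
    gain = 22 <= count and count < gain and (gain > num)
    return nums

9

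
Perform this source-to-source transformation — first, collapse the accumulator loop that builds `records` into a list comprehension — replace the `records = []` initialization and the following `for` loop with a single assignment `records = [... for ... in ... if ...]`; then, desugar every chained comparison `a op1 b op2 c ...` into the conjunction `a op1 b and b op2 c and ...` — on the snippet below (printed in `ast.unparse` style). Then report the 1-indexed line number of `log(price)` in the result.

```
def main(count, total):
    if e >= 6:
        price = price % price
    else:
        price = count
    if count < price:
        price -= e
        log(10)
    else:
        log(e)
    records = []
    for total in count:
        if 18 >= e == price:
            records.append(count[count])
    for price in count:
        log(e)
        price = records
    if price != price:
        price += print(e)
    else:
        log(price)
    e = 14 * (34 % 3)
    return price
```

18

Transformed code:
def main(count, total):
    if e >= 6:
        price = price % price
    else:
        price = count
    if count < price:
        price -= e
        log(10)
    else:
        log(e)
    records = [count[count] for total in count if 18 >= e and e == price]
    for price in count:
        log(e)
        price = records
    if price != price:
        price += print(e)
    else:
        log(price)
    e = 14 * (34 % 3)
    return price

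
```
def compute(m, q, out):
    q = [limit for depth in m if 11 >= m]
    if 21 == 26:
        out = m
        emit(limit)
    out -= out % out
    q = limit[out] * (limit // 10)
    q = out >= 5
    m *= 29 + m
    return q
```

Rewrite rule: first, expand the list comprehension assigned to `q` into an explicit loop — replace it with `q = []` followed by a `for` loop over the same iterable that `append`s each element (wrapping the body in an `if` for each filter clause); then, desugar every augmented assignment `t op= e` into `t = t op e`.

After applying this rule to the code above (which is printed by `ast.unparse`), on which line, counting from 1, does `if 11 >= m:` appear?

Transformed code:
def compute(m, q, out):
    q = []
    for depth in m:
        if 11 >= m:
            q.append(limit)
    if 21 == 26:
        out = m
        emit(limit)
    out = out - out % out
    q = limit[out] * (limit // 10)
    q = out >= 5
    m = m * (29 + m)
    return q

4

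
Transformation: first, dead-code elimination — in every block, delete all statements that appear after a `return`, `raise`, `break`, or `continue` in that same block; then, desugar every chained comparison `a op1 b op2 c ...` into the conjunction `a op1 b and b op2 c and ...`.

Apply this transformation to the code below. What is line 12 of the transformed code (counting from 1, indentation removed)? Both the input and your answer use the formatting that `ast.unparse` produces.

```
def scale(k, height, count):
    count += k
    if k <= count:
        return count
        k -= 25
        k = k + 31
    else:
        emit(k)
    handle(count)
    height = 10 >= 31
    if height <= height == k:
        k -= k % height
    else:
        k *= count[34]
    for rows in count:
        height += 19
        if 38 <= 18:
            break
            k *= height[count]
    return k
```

k *= count[34]

Transformed code:
def scale(k, height, count):
    count += k
    if k <= count:
        return count
    else:
        emit(k)
    handle(count)
    height = 10 >= 31
    if height <= height and height == k:
        k -= k % height
    else:
        k *= count[34]
    for rows in count:
        height += 19
        if 38 <= 18:
            break
    return k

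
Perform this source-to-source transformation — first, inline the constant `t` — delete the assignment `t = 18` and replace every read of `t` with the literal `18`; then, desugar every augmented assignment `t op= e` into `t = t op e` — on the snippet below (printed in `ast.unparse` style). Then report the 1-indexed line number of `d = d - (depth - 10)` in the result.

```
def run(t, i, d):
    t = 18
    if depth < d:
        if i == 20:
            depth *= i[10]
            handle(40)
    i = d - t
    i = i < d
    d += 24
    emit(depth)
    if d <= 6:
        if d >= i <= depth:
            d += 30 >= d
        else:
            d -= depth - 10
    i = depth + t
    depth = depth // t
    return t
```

Transformed code:
def run(t, i, d):
    if depth < d:
        if i == 20:
            depth = depth * i[10]
            handle(40)
    i = d - 18
    i = i < d
    d = d + 24
    emit(depth)
    if d <= 6:
        if d >= i <= depth:
            d = d + (30 >= d)
        else:
            d = d - (depth - 10)
    i = depth + 18
    depth = depth // 18
    return 18

14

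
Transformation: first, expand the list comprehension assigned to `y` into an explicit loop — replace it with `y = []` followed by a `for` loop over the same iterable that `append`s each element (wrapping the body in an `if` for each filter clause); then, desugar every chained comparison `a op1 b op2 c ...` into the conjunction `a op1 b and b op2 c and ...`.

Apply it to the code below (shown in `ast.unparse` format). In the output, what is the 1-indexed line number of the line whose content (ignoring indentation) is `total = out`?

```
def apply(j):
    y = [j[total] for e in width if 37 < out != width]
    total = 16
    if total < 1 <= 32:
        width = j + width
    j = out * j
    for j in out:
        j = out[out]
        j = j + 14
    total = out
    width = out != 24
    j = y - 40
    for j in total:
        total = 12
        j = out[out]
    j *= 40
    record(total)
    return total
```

13

Transformed code:
def apply(j):
    y = []
    for e in width:
        if 37 < out and out != width:
            y.append(j[total])
    total = 16
    if total < 1 and 1 <= 32:
        width = j + width
    j = out * j
    for j in out:
        j = out[out]
        j = j + 14
    total = out
    width = out != 24
    j = y - 40
    for j in total:
        total = 12
        j = out[out]
    j *= 40
    record(total)
    return total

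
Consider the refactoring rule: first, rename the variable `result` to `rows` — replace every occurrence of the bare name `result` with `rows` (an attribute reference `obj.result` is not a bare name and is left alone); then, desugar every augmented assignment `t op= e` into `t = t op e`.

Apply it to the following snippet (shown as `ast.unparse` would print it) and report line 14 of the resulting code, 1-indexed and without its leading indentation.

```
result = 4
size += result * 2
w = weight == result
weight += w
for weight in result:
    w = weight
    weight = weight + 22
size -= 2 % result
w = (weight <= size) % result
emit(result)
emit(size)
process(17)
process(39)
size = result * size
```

size = rows * size

Transformed code:
rows = 4
size = size + rows * 2
w = weight == rows
weight = weight + w
for weight in rows:
    w = weight
    weight = weight + 22
size = size - 2 % rows
w = (weight <= size) % rows
emit(rows)
emit(size)
process(17)
process(39)
size = rows * size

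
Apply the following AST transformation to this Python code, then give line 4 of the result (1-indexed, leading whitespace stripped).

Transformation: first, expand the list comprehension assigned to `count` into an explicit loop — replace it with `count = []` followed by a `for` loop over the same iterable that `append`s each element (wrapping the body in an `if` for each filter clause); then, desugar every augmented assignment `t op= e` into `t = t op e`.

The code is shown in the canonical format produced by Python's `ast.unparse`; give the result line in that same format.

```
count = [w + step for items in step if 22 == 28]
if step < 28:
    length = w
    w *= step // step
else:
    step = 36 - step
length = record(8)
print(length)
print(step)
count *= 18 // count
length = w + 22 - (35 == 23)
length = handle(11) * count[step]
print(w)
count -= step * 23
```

Transformed code:
count = []
for items in step:
    if 22 == 28:
        count.append(w + step)
if step < 28:
    length = w
    w = w * (step // step)
else:
    step = 36 - step
length = record(8)
print(length)
print(step)
count = count * (18 // count)
length = w + 22 - (35 == 23)
length = handle(11) * count[step]
print(w)
count = count - step * 23

count.append(w + step)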